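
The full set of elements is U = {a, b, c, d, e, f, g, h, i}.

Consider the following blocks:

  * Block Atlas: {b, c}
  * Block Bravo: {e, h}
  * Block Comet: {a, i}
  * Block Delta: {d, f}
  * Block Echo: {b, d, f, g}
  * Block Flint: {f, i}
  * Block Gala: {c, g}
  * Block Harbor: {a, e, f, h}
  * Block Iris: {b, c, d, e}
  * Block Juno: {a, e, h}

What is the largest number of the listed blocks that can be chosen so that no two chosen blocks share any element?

Bravo, Comet, Delta, Gala are pairwise disjoint (Bravo={e,h}; Comet={a,i}; Delta={d,f}; Gala={c,g}).
Every remaining block overlaps one of these, and no 5 of the listed blocks are pairwise disjoint, so 4 is the maximum.

4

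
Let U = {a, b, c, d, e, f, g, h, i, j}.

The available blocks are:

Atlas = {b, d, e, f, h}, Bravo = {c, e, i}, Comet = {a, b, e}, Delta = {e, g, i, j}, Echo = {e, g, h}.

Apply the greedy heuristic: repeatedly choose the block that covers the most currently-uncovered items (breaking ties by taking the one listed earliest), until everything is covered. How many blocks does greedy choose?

4

Greedy: pick Atlas (covers 5 new) → pick Delta (covers 3 new) → pick Bravo (covers 1 new) → pick Comet (covers 1 new). Total picks: 4.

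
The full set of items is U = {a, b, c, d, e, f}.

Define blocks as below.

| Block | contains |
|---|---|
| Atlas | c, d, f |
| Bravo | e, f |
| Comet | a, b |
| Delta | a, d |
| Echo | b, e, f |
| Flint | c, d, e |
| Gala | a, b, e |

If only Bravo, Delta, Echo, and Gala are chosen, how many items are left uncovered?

1

Union of Bravo, Delta, Echo, Gala = {a, b, d, e, f}.
Not covered: c — 1 item.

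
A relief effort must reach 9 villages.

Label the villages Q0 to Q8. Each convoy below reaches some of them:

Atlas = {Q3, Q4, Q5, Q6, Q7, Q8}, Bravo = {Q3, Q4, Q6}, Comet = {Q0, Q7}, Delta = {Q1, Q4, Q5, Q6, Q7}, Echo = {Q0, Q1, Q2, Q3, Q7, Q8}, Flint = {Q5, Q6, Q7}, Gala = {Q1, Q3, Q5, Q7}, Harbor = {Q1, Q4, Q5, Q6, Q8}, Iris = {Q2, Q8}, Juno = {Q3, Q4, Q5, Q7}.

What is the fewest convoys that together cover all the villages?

Take {Echo, Harbor}. Their union is {Q0, Q1, Q2, Q3, Q4, Q5, Q6, Q7, Q8}, which is all 9 villages.
No single convoy has all 9 villages (the largest, Atlas, has 6), so 2 is optimal.

2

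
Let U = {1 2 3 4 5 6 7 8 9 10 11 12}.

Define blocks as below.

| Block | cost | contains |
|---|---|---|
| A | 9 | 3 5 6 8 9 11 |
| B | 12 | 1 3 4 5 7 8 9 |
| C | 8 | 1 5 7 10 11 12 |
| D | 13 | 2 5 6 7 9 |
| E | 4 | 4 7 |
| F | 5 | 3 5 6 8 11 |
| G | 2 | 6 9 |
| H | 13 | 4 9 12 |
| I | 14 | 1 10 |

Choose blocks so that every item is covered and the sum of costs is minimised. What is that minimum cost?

30

C, D, E, F together cover every item (C ∪ D ∪ E ∪ F = {1, 2, 3, 4, 5, 6, 7, 8, 9, 10, 11, 12}); total cost 8 + 13 + 4 + 5 = 30.
The greedy pick F, C, G, E, D costs 32; no covering selection beats 30.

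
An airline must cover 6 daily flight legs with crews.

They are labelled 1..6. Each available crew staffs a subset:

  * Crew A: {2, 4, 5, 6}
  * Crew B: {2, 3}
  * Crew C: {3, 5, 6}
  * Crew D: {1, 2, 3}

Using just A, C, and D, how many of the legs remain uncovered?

0

Union of A, C, D = {1, 2, 3, 4, 5, 6} — that's every leg, so 0 are uncovered.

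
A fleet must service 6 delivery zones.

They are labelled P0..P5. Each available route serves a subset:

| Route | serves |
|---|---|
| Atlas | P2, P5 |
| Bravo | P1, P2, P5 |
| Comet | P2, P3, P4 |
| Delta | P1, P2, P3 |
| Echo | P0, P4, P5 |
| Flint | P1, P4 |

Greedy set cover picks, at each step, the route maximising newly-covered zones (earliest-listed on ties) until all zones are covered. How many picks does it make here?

Greedy: pick Bravo (covers 3 new) → pick Comet (covers 2 new) → pick Echo (covers 1 new). Total picks: 3.
(The true minimum cover uses only 2 routes, so greedy is not optimal here.)

3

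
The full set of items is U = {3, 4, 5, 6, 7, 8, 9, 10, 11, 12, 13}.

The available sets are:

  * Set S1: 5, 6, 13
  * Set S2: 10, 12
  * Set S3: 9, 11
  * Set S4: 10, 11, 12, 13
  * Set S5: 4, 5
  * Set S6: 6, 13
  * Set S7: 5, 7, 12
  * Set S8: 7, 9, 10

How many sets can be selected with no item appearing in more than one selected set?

S2, S3, S5, S6 are pairwise disjoint (S2={10,12}; S3={9,11}; S5={4,5}; S6={6,13}).
Every remaining set overlaps one of these, and no 5 of the listed sets are pairwise disjoint, so 4 is the maximum.

4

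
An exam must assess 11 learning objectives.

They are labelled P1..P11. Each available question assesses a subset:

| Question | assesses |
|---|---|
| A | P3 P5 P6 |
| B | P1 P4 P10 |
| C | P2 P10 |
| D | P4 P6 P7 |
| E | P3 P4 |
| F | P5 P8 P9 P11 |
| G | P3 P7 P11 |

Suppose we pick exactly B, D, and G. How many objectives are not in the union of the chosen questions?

Union of B, D, G = {P1, P3, P4, P6, P7, P10, P11}.
Not covered: P2, P5, P8, P9 — 4 objectives.

4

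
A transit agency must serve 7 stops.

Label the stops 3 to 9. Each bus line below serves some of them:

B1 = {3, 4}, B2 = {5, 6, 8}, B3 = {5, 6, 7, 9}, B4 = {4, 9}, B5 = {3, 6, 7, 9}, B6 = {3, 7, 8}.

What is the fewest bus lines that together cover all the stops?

B2 and B4 and B5 together: B2 ∪ B4 ∪ B5 = {3, 4, 5, 6, 7, 8, 9} — every stop is covered.
No 2 of the 6 bus lines cover everything (all 15 combinations miss at least one stop), so 3 is optimal.

3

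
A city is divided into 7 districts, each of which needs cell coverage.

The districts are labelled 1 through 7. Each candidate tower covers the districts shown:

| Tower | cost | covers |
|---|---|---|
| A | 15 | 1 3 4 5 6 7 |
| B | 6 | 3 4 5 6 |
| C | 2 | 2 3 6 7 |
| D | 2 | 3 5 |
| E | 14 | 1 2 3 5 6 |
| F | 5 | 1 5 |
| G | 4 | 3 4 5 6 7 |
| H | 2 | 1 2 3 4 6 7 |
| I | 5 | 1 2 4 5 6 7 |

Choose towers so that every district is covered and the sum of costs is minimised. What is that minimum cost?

4

D, H together cover every district (D ∪ H = {1, 2, 3, 4, 5, 6, 7}); total cost 2 + 2 = 4.
No covering selection has total cost below 4.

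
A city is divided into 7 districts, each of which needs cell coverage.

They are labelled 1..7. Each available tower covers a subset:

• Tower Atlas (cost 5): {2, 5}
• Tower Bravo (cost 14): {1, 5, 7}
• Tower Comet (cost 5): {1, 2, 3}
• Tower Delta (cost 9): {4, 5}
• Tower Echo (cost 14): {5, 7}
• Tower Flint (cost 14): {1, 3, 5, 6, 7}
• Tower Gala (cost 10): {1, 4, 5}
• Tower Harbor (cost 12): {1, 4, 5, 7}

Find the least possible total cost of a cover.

28

Comet, Delta, Flint together cover every district (Comet ∪ Delta ∪ Flint = {1, 2, 3, 4, 5, 6, 7}); total cost 5 + 9 + 14 = 28.
The greedy pick Comet, Harbor, Flint costs 31; no covering selection beats 28.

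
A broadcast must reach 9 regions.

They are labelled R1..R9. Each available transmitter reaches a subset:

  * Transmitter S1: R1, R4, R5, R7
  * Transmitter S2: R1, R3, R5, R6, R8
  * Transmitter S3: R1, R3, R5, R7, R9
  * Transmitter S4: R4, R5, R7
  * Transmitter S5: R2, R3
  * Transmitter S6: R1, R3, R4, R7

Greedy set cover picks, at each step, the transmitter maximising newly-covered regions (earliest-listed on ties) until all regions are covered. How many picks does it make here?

Greedy: pick S2 (covers 5 new) → pick S1 (covers 2 new) → pick S3 (covers 1 new) → pick S5 (covers 1 new). Total picks: 4.

4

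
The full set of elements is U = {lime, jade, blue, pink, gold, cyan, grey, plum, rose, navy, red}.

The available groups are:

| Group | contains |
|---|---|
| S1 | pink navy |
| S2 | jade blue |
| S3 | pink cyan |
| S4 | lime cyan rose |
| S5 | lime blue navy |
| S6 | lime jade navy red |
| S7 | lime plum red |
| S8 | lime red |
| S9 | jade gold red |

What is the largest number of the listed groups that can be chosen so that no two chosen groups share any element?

S2, S3, S8 are pairwise disjoint (S2={jade,blue}; S3={pink,cyan}; S8={lime,red}).
Every remaining group overlaps one of these, and no 4 of the listed groups are pairwise disjoint, so 3 is the maximum.

3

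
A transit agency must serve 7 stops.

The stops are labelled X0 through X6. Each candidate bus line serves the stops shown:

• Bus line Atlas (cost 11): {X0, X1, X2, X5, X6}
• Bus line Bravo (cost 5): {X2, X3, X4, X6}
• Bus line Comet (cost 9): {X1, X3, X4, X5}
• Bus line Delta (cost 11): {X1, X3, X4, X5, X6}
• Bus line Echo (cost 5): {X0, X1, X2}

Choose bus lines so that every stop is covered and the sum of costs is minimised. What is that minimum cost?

16

Delta, Echo together cover every stop (Delta ∪ Echo = {X0, X1, X2, X3, X4, X5, X6}); total cost 11 + 5 = 16.
The greedy pick Bravo, Echo, Comet costs 19; no covering selection beats 16.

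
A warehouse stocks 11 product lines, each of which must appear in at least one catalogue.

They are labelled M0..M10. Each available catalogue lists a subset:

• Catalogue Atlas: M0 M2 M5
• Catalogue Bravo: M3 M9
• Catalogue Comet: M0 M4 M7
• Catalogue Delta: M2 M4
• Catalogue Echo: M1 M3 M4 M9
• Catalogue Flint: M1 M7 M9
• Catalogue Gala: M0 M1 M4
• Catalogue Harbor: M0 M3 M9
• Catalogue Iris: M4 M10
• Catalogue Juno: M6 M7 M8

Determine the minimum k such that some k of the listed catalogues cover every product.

Atlas and Echo and Iris and Juno together: Atlas ∪ Echo ∪ Iris ∪ Juno = {M0, M1, M2, M3, M4, M5, M6, M7, M8, M9, M10} — every product is covered.
Only Iris contains M10, so Iris is forced; the remaining 9 products need at least 3 more catalogues (each remaining catalogue adds at most 3) — so at least 4 catalogues are needed, and 4 is optimal.

4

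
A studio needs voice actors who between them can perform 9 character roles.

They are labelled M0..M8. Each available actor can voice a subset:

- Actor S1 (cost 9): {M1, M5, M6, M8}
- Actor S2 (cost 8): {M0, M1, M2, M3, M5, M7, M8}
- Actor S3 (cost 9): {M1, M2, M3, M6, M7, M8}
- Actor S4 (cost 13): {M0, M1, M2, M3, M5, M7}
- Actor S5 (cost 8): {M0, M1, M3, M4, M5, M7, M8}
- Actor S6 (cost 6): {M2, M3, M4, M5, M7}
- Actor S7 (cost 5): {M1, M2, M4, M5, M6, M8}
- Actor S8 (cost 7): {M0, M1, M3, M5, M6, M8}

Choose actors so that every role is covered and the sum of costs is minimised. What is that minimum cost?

13

S6, S8 together cover every role (S6 ∪ S8 = {M0, M1, M2, M3, M4, M5, M6, M7, M8}); total cost 6 + 7 = 13.
No covering selection has total cost below 13.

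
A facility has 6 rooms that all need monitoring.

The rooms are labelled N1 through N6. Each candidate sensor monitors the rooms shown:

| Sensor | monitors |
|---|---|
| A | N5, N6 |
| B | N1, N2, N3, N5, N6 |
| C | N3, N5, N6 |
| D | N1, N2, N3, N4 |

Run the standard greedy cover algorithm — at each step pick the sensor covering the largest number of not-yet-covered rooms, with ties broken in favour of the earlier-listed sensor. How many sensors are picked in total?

2

Greedy: pick B (covers 5 new) → pick D (covers 1 new). Total picks: 2.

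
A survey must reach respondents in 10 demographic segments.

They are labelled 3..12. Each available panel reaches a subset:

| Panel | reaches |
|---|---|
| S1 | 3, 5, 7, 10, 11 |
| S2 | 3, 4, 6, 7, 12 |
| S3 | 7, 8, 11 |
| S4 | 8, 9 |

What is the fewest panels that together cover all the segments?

3

S1 and S2 and S4 together: S1 ∪ S2 ∪ S4 = {3, 4, 5, 6, 7, 8, 9, 10, 11, 12} — every segment is covered.
Only S2 contains 4, so S2 is forced; the remaining 5 segments need at least 2 more panels (each remaining panel adds at most 3) — so at least 3 panels are needed, and 3 is optimal.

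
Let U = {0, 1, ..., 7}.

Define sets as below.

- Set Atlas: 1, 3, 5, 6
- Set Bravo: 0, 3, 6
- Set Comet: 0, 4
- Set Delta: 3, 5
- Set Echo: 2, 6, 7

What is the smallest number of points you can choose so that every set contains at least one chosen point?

3

The 3 points {4, 5, 6} hit every set.
The sets Comet, Delta, Echo are pairwise disjoint, so any hitting set needs a separate point for each — at least 3. Hence 3 is optimal.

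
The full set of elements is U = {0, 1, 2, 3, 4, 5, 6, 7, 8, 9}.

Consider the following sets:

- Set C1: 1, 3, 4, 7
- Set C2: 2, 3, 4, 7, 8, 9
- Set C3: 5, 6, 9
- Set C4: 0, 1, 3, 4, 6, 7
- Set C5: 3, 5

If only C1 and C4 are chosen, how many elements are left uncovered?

4

Union of C1, C4 = {0, 1, 3, 4, 6, 7}.
Not covered: 2, 5, 8, 9 — 4 elements.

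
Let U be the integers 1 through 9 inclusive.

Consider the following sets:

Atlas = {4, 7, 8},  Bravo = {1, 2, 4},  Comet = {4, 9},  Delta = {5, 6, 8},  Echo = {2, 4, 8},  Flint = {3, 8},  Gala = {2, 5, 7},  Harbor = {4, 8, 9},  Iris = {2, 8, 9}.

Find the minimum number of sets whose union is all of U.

Take {Bravo, Delta, Flint, Gala, Iris}. Their union is {1, 2, 3, 4, 5, 6, 7, 8, 9}, which is all 9 items.
No 4 of the 9 sets cover everything (all 126 combinations miss at least one item), so 5 is optimal.

5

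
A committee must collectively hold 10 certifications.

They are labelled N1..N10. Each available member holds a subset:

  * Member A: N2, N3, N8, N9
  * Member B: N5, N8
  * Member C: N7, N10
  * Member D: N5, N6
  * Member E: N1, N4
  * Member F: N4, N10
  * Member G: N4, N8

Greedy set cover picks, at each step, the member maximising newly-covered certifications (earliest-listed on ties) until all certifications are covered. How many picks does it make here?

4

Greedy: pick A (covers 4 new) → pick C (covers 2 new) → pick D (covers 2 new) → pick E (covers 2 new). Total picks: 4.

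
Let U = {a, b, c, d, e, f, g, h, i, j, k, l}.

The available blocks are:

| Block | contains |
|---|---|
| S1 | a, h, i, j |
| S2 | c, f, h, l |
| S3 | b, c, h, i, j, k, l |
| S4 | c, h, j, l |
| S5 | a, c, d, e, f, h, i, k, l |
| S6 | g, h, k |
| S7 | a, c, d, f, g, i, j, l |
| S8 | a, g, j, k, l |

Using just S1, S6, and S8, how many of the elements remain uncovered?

5

Union of S1, S6, S8 = {a, g, h, i, j, k, l}.
Not covered: b, c, d, e, f — 5 elements.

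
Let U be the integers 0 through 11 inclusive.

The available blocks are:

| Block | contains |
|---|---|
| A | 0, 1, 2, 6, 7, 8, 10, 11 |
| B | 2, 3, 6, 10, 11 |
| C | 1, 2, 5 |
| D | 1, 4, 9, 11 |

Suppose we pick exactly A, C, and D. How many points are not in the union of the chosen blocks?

Union of A, C, D = {0, 1, 2, 4, 5, 6, 7, 8, 9, 10, 11}.
Not covered: 3 — 1 point.

1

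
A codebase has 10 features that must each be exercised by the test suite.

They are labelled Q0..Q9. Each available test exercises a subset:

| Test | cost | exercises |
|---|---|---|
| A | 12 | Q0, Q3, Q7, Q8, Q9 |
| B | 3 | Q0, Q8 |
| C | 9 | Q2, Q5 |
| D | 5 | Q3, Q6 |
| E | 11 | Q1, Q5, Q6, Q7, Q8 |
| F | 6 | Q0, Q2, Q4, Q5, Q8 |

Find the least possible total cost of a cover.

29

A, E, F together cover every feature (A ∪ E ∪ F = {Q0, Q1, Q2, Q3, Q4, Q5, Q6, Q7, Q8, Q9}); total cost 12 + 11 + 6 = 29.
The greedy pick F, D, E, A costs 34; no covering selection beats 29.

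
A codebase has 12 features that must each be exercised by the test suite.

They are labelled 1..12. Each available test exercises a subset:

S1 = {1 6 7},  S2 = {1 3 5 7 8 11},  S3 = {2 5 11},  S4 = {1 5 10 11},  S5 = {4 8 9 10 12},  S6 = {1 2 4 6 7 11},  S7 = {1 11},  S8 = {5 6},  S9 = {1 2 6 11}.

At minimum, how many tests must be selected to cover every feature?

3

Take {S2, S5, S9}. Their union is {1, 2, 3, 4, 5, 6, 7, 8, 9, 10, 11, 12}, which is all 12 features.
Only S2 contains 3, so S2 is forced; the remaining 6 features need at least 2 more tests (each remaining test adds at most 4) — so at least 3 tests are needed, and 3 is optimal.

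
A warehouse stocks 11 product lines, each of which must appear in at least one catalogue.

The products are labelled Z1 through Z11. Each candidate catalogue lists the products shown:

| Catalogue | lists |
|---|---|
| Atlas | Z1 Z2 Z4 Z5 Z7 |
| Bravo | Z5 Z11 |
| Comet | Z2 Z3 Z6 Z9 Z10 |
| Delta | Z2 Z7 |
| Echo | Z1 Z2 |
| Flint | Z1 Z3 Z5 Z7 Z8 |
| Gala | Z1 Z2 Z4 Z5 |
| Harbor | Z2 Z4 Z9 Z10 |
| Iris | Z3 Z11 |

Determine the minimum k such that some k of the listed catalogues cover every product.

Atlas and Comet and Flint and Iris together: Atlas ∪ Comet ∪ Flint ∪ Iris = {Z1, Z2, Z3, Z4, Z5, Z6, Z7, Z8, Z9, Z10, Z11} — every product is covered.
No 3 of the 9 catalogues cover everything (all 84 combinations miss at least one product), so 4 is optimal.

4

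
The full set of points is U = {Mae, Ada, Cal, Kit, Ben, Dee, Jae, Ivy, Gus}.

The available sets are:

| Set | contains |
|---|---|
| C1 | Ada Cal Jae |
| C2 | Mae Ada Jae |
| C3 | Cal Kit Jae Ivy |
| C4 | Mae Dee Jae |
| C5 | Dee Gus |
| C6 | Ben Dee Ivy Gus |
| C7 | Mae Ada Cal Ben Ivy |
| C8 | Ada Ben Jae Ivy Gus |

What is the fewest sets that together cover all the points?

3

C3, C4, and C8 cover everything between them: the union {Mae, Ada, Cal, Kit, Ben, Dee, Jae, Ivy, Gus} is all of U.
Only C3 contains Kit, so C3 is forced; the remaining 5 points need at least 2 more sets (each remaining set adds at most 3) — so at least 3 sets are needed, and 3 is optimal.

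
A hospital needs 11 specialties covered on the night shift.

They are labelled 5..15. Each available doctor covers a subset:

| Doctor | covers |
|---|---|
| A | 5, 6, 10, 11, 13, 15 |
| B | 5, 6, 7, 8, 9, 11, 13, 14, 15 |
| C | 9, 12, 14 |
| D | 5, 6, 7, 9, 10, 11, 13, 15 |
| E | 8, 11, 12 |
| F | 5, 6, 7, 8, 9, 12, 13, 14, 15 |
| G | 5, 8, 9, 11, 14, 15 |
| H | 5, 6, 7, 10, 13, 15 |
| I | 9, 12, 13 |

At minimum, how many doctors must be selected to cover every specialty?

2

Take {D, F}. Their union is {5, 6, 7, 8, 9, 10, 11, 12, 13, 14, 15}, which is all 11 specialties.
No single doctor has all 11 specialties (the largest, B, has 9), so 2 is optimal.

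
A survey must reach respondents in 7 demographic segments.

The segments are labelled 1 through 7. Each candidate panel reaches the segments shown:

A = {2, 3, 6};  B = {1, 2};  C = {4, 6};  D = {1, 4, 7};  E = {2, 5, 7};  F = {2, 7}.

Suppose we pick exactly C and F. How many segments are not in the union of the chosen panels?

3

Union of C, F = {2, 4, 6, 7}.
Not covered: 1, 3, 5 — 3 segments.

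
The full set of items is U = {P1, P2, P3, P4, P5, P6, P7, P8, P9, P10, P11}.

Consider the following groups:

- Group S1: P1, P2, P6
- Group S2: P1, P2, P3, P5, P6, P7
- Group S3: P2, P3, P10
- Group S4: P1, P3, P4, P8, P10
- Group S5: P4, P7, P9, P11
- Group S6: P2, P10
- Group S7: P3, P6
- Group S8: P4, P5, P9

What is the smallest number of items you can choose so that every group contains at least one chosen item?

3

H = {P2, P3, P4} meets every group (each contains at least one member of H), and |H| = 3.
The groups S6, S7, S8 are pairwise disjoint, so any hitting set needs a separate item for each — at least 3. Hence 3 is optimal.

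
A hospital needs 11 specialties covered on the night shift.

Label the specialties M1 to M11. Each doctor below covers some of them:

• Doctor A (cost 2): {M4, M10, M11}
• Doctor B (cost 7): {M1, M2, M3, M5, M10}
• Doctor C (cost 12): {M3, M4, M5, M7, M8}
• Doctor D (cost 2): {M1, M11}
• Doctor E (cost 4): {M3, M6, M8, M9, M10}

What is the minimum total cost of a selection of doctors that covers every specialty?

B, C, D, E together cover every specialty (B ∪ C ∪ D ∪ E = {M1, M2, M3, M4, M5, M6, M7, M8, M9, M10, M11}); total cost 7 + 12 + 2 + 4 = 25.
The greedy pick A, E, D, B, C costs 27; no covering selection beats 25.

25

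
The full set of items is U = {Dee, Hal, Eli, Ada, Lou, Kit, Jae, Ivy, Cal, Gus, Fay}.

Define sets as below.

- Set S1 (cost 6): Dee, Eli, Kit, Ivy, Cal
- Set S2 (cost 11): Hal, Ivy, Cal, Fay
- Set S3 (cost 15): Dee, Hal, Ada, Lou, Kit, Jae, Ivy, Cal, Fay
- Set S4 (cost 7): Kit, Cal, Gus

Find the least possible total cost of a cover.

S1, S3, S4 together cover every item (S1 ∪ S3 ∪ S4 = {Dee, Hal, Eli, Ada, Lou, Kit, Jae, Ivy, Cal, Gus, Fay}); total cost 6 + 15 + 7 = 28.
No covering selection has total cost below 28.

28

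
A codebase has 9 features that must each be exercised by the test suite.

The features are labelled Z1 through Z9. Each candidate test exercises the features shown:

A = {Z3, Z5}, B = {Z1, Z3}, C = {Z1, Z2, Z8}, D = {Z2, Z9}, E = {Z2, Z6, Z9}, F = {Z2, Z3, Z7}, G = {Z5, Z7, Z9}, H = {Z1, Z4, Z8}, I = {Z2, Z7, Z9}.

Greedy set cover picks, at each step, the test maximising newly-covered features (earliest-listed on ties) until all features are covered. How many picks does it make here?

5

Greedy: pick C (covers 3 new) → pick G (covers 3 new) → pick A (covers 1 new) → pick E (covers 1 new) → pick H (covers 1 new). Total picks: 5.
(The true minimum cover uses only 4 tests, so greedy is not optimal here.)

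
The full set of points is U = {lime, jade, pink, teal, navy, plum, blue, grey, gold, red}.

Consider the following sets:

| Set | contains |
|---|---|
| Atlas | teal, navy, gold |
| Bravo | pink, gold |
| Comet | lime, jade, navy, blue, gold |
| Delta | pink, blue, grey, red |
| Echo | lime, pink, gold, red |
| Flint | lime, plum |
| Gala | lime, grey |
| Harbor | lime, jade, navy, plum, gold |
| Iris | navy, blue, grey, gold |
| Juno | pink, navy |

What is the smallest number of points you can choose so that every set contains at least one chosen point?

H = {lime, pink, gold} meets every set (each contains at least one member of H), and |H| = 3.
The sets Atlas, Delta, Flint are pairwise disjoint, so any hitting set needs a separate point for each — at least 3. Hence 3 is optimal.

3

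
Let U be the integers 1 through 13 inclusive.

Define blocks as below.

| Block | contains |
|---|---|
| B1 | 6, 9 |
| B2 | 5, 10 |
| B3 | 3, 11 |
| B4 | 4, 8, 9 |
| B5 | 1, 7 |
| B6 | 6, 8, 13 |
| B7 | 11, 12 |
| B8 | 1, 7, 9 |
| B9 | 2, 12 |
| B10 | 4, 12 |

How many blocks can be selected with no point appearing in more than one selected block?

5

B1, B2, B3, B5, B10 are pairwise disjoint (B1={6,9}; B2={5,10}; B3={3,11}; B5={1,7}; B10={4,12}).
Every remaining block overlaps one of these, and no 6 of the listed blocks are pairwise disjoint, so 5 is the maximum.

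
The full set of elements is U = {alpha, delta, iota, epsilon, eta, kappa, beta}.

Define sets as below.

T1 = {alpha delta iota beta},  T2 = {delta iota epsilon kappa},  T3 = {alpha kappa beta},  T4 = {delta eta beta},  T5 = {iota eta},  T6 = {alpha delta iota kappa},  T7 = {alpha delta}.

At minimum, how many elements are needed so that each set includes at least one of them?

3

H = {delta, iota, kappa} meets every set (each contains at least one member of H), and |H| = 3.
No choice of 2 elements meets every set, so 3 is the minimum.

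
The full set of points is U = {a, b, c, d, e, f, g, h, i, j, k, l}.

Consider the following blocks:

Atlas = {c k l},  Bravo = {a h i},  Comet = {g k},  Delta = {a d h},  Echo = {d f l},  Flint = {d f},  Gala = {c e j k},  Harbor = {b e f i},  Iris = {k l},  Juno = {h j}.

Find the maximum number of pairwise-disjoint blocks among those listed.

3

Comet, Flint, Juno are pairwise disjoint (Comet={g,k}; Flint={d,f}; Juno={h,j}).
Every remaining block overlaps one of these, and no 4 of the listed blocks are pairwise disjoint, so 3 is the maximum.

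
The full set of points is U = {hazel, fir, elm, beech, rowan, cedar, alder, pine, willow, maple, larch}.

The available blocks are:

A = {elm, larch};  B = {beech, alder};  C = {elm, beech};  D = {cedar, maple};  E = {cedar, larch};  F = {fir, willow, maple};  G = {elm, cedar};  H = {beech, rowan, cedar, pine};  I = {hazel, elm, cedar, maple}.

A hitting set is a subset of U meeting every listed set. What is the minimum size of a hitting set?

4

The 4 points {beech, cedar, willow, larch} hit every block.
No choice of 3 points meets every block, so 4 is the minimum.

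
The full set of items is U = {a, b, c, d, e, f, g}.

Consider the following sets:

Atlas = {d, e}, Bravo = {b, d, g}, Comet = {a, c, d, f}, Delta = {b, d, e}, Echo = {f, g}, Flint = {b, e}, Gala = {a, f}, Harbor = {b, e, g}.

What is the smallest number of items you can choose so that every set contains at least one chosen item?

H = {e, f, g} meets every set (each contains at least one member of H), and |H| = 3.
No choice of 2 items meets every set, so 3 is the minimum.

3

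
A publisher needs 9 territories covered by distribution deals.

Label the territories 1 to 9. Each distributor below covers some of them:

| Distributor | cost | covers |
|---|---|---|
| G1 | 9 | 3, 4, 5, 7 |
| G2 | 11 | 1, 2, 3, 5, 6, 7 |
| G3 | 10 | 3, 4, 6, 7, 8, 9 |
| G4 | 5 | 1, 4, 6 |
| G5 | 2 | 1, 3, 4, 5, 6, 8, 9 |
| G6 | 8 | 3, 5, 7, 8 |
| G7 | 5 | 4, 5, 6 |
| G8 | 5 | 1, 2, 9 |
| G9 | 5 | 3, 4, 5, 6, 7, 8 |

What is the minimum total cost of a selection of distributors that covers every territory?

G8, G9 together cover every territory (G8 ∪ G9 = {1, 2, 3, 4, 5, 6, 7, 8, 9}); total cost 5 + 5 = 10.
The greedy pick G5, G8, G9 costs 12; no covering selection beats 10.

10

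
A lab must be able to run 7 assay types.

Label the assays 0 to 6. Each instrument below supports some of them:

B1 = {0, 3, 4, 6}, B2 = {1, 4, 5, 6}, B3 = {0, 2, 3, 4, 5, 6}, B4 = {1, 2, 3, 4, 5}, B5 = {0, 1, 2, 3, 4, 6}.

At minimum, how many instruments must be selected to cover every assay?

Take {B3, B5}. Their union is {0, 1, 2, 3, 4, 5, 6}, which is all 7 assays.
No single instrument has all 7 assays (the largest, B3, has 6), so 2 is optimal.

2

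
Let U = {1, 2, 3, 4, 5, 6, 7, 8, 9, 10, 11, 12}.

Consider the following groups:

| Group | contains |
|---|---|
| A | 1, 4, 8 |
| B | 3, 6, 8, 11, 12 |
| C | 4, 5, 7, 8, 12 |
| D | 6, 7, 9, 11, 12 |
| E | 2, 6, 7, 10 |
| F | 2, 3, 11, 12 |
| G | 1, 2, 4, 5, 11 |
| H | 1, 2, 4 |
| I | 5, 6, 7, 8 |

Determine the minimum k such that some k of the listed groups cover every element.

4

B, D, E, and G cover everything between them: the union {1, 2, 3, 4, 5, 6, 7, 8, 9, 10, 11, 12} is all of U.
No 3 of the 9 groups cover everything (all 84 combinations miss at least one element), so 4 is optimal.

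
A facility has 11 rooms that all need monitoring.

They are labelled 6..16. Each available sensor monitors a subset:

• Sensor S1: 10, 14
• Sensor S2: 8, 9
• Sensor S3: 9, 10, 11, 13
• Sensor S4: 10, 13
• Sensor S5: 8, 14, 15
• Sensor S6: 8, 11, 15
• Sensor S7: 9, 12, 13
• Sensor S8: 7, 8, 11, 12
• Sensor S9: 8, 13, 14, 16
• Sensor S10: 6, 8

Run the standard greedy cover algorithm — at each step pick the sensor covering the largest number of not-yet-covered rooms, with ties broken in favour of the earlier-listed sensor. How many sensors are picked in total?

Greedy: pick S3 (covers 4 new) → pick S5 (covers 3 new) → pick S8 (covers 2 new) → pick S9 (covers 1 new) → pick S10 (covers 1 new). Total picks: 5.

5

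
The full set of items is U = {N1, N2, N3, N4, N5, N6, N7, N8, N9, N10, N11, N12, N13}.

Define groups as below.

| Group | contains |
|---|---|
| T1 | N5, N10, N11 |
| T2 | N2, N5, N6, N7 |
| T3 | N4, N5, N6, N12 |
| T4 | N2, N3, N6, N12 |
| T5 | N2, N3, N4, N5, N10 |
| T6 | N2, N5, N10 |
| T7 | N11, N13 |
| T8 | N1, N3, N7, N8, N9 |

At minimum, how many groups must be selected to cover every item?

T4 and T5 and T7 and T8 together: T4 ∪ T5 ∪ T7 ∪ T8 = {N1, N2, N3, N4, N5, N6, N7, N8, N9, N10, N11, N12, N13} — every item is covered.
Only T7 contains N13, so T7 is forced; the remaining 11 items need at least 3 more groups (each remaining group adds at most 5) — so at least 4 groups are needed, and 4 is optimal.

4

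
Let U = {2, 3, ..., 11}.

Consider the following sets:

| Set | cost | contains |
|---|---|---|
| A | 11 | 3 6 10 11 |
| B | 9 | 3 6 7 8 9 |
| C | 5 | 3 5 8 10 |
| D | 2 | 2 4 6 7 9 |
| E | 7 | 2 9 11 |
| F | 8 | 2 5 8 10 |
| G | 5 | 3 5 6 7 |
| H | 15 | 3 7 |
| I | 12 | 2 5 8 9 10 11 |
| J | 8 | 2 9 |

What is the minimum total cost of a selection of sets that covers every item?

14

C, D, E together cover every item (C ∪ D ∪ E = {2, 3, 4, 5, 6, 7, 8, 9, 10, 11}); total cost 5 + 2 + 7 = 14.
No covering selection has total cost below 14.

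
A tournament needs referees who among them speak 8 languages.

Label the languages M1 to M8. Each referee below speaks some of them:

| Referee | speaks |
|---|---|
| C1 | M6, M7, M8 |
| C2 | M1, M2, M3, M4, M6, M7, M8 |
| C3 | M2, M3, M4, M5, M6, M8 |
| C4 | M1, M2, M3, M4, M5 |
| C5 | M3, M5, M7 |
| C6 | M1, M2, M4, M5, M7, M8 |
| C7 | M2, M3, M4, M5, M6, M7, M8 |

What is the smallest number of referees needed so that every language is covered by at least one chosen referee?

Take {C1, C4}. Their union is {M1, M2, M3, M4, M5, M6, M7, M8}, which is all 8 languages.
No single referee has all 8 languages (the largest, C2, has 7), so 2 is optimal.

2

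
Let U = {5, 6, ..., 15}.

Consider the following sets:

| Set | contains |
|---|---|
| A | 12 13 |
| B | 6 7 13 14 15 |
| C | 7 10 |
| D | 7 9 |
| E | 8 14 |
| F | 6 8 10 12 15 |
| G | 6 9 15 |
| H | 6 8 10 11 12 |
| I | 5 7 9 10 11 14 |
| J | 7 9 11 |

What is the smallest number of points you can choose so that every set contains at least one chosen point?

4

Take T = {9, 10, 13, 14}. Each listed set contains at least one of these, so T is a hitting set of size 4.
The sets A, C, E, G are pairwise disjoint, so any hitting set needs a separate point for each — at least 4. Hence 4 is optimal.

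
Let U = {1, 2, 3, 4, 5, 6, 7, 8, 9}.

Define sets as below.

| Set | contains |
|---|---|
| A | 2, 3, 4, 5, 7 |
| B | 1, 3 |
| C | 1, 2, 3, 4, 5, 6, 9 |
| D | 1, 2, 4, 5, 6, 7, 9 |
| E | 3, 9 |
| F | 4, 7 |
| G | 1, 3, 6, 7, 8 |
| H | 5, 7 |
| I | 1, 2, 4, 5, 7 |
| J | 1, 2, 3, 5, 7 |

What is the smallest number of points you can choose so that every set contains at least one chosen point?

2

The 2 points {3, 7} hit every set.
The sets E, F are pairwise disjoint, so any hitting set needs a separate point for each — at least 2. Hence 2 is optimal.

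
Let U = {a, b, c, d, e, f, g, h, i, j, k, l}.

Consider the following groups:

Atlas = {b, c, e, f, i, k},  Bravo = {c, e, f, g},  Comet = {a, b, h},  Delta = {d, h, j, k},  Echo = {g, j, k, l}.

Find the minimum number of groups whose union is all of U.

4

Atlas and Comet and Delta and Echo together: Atlas ∪ Comet ∪ Delta ∪ Echo = {a, b, c, d, e, f, g, h, i, j, k, l} — every point is covered.
No 3 of the 5 groups cover everything (all 10 combinations miss at least one point), so 4 is optimal.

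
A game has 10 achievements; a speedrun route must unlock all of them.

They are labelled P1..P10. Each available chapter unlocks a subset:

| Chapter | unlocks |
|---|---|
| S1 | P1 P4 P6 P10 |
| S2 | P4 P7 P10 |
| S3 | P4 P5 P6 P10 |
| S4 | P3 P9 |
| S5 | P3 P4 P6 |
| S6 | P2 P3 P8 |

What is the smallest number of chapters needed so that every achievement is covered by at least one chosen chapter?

S1 and S2 and S3 and S4 and S6 together: S1 ∪ S2 ∪ S3 ∪ S4 ∪ S6 = {P1, P2, P3, P4, P5, P6, P7, P8, P9, P10} — every achievement is covered.
No 4 of the 6 chapters cover everything (all 15 combinations miss at least one achievement), so 5 is optimal.

5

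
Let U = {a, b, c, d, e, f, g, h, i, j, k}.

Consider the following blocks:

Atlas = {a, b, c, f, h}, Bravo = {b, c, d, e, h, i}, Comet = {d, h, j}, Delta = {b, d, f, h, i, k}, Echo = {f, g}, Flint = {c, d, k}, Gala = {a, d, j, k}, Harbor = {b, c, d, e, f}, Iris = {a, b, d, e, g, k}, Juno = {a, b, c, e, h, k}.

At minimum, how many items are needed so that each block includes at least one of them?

Take T = {c, d, f}. Each listed block contains at least one of these, so T is a hitting set of size 3.
No choice of 2 items meets every block, so 3 is the minimum.

3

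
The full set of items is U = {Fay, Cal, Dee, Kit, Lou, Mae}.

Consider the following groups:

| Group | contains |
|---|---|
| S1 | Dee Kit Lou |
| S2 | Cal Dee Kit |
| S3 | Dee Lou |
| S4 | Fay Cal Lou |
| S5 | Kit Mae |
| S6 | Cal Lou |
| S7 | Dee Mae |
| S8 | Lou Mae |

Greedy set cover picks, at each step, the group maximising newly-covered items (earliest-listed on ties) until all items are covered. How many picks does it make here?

3

Greedy: pick S1 (covers 3 new) → pick S4 (covers 2 new) → pick S5 (covers 1 new). Total picks: 3.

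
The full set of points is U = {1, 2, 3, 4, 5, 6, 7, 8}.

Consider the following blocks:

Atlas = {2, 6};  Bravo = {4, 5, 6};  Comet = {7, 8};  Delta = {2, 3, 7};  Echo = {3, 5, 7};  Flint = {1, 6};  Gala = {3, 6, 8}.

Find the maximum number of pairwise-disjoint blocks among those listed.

2

Atlas, Comet are pairwise disjoint (Atlas={2,6}; Comet={7,8}).
Every remaining block overlaps one of these, and no 3 of the listed blocks are pairwise disjoint, so 2 is the maximum.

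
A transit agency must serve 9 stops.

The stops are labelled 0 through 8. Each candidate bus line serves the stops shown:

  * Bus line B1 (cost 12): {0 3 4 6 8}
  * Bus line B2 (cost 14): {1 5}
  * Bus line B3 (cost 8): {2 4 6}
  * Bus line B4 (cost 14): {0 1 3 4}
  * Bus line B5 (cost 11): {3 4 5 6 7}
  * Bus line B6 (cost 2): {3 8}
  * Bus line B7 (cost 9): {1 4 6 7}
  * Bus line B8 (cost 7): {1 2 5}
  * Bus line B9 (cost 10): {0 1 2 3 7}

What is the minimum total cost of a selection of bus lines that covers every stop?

B5, B6, B9 together cover every stop (B5 ∪ B6 ∪ B9 = {0, 1, 2, 3, 4, 5, 6, 7, 8}); total cost 11 + 2 + 10 = 23.
The greedy pick B6, B7, B8, B9 costs 28; no covering selection beats 23.

23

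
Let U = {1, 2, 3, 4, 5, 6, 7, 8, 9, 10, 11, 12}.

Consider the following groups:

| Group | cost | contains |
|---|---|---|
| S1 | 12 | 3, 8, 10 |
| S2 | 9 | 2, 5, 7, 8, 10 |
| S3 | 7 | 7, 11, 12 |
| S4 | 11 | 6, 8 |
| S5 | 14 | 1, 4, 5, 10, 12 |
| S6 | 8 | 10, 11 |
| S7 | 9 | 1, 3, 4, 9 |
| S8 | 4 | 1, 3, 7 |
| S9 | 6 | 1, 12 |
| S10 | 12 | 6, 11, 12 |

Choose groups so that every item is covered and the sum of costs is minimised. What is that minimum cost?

30

S2, S7, S10 together cover every item (S2 ∪ S7 ∪ S10 = {1, 2, 3, 4, 5, 6, 7, 8, 9, 10, 11, 12}); total cost 9 + 9 + 12 = 30.
The greedy pick S8, S2, S3, S7, S4 costs 40; no covering selection beats 30.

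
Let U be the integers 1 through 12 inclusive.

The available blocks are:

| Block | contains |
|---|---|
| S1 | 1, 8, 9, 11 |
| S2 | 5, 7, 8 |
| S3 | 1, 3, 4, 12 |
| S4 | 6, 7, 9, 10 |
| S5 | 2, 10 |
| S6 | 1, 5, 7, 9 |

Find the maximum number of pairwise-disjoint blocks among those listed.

3

S2, S3, S5 are pairwise disjoint (S2={5,7,8}; S3={1,3,4,12}; S5={2,10}).
Every remaining block overlaps one of these, and no 4 of the listed blocks are pairwise disjoint, so 3 is the maximum.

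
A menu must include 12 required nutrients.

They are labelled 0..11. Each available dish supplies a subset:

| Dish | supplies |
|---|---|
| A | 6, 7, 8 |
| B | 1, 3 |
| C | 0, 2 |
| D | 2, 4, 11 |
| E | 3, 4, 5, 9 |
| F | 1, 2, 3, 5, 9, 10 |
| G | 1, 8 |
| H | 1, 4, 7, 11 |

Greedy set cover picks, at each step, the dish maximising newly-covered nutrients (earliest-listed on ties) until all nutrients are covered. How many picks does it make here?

4

Greedy: pick F (covers 6 new) → pick A (covers 3 new) → pick D (covers 2 new) → pick C (covers 1 new). Total picks: 4.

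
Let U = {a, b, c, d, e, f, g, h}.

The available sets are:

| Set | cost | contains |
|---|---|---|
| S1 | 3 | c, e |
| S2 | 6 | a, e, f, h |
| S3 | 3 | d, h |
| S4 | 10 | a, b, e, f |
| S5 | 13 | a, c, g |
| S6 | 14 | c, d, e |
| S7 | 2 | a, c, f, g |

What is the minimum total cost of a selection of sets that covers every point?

S3, S4, S7 together cover every point (S3 ∪ S4 ∪ S7 = {a, b, c, d, e, f, g, h}); total cost 3 + 10 + 2 = 15.
The greedy pick S7, S3, S1, S4 costs 18; no covering selection beats 15.

15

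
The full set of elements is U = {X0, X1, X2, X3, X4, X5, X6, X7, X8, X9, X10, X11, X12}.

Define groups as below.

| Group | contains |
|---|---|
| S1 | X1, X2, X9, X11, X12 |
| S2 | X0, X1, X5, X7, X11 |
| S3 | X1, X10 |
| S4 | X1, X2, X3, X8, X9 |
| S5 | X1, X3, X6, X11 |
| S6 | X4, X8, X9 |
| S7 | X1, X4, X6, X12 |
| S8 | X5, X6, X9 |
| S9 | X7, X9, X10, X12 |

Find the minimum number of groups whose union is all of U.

S2 and S3 and S4 and S7 together: S2 ∪ S3 ∪ S4 ∪ S7 = {X0, X1, X2, X3, X4, X5, X6, X7, X8, X9, X10, X11, X12} — every element is covered.
No 3 of the 9 groups cover everything (all 84 combinations miss at least one element), so 4 is optimal.

4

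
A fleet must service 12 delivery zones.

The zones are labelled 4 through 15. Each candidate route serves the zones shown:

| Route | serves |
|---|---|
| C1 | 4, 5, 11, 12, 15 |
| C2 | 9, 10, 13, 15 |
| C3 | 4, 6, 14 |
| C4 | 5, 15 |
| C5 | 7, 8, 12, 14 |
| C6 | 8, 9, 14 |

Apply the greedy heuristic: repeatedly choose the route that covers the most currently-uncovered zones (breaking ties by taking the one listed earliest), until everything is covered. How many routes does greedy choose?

Greedy: pick C1 (covers 5 new) → pick C2 (covers 3 new) → pick C5 (covers 3 new) → pick C3 (covers 1 new). Total picks: 4.

4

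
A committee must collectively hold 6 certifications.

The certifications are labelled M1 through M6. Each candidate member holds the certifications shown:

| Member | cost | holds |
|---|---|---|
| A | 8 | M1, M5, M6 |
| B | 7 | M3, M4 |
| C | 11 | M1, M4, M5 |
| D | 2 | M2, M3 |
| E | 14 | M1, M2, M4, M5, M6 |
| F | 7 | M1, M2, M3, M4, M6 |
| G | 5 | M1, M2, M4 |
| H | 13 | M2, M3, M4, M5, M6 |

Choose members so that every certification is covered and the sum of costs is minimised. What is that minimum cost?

A, F together cover every certification (A ∪ F = {M1, M2, M3, M4, M5, M6}); total cost 8 + 7 = 15.
The greedy pick D, F, A costs 17; no covering selection beats 15.

15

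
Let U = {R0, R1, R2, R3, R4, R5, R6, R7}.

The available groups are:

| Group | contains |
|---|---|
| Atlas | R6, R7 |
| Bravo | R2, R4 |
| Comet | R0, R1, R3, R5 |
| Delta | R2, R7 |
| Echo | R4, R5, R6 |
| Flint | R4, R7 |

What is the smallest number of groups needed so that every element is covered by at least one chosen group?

3

Take {Comet, Delta, Echo}. Their union is {R0, R1, R2, R3, R4, R5, R6, R7}, which is all 8 elements.
Only Comet contains R0, so Comet is forced; the remaining 4 elements need at least 2 more groups (each remaining group adds at most 2) — so at least 3 groups are needed, and 3 is optimal.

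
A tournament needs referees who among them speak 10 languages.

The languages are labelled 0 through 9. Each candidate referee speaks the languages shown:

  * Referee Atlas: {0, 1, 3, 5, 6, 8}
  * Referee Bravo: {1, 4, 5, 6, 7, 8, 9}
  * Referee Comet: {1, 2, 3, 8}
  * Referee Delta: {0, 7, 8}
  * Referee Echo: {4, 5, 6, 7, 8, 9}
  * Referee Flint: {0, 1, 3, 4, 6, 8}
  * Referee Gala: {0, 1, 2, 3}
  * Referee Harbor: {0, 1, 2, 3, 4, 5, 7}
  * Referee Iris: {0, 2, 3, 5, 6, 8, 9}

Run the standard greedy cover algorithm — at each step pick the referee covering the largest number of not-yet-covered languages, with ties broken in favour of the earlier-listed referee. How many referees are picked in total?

Greedy: pick Bravo (covers 7 new) → pick Gala (covers 3 new). Total picks: 2.

2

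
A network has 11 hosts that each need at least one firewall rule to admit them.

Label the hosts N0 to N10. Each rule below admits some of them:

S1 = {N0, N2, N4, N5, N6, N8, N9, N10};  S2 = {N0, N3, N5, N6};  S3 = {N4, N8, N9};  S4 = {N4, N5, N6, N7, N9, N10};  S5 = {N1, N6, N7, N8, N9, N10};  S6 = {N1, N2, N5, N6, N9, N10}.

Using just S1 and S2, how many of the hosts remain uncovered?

2

Union of S1, S2 = {N0, N2, N3, N4, N5, N6, N8, N9, N10}.
Not covered: N1, N7 — 2 hosts.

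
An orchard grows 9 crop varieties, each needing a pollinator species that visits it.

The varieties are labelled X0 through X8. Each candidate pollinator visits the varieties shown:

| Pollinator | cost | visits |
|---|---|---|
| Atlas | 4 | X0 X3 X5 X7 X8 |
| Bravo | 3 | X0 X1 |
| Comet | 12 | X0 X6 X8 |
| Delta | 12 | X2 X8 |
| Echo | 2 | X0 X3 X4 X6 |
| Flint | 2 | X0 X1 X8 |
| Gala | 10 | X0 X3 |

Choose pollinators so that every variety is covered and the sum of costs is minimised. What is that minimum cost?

20

Atlas, Delta, Echo, Flint together cover every variety (Atlas ∪ Delta ∪ Echo ∪ Flint = {X0, X1, X2, X3, X4, X5, X6, X7, X8}); total cost 4 + 12 + 2 + 2 = 20.
No covering selection has total cost below 20.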